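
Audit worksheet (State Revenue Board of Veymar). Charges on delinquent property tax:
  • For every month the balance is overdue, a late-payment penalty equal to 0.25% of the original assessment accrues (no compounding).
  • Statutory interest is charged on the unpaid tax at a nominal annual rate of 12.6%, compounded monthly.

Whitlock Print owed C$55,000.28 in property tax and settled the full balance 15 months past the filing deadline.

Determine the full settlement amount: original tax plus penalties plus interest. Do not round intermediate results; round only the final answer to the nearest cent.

Late-payment penalty: 15 × 0.25% × C$55,000.28 = C$2,062.51…
Interest (12.6%/yr ÷ 12 = 1.05%/month): C$55,000.28 × ((1 + 0.0105)^15 − 1) = C$9,329.1448…
Total = C$55,000.28 + C$2,062.5105 + C$9,329.1448… = C$66,391.94

C$66,391.94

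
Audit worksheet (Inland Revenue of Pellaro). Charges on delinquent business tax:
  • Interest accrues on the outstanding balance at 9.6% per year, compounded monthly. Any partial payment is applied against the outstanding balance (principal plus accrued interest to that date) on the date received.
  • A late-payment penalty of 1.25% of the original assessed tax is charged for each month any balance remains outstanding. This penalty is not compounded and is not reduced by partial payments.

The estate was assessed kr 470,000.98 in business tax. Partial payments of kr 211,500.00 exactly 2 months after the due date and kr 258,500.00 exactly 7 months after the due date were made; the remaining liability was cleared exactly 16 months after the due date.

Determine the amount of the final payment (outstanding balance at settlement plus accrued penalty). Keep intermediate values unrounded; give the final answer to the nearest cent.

kr 113,730.33

Monthly rate = 9.6% ÷ 12 = 0.8%
Balance at month 2: kr 470,000.9800 × (1 + 0.008)^2 = kr 477,551.0757…
After kr 211,500.00 payment: kr 477,551.0757… − kr 211,500.00 = kr 266,051.0757…
Balance at month 7: kr 266,051.0757… × (1 + 0.008)^5 = kr 276,864.7591…
After kr 258,500.00 payment: kr 276,864.7591… − kr 258,500.00 = kr 18,364.7591…
Balance at month 16: kr 18,364.7591… × (1 + 0.008)^9 = kr 19,730.1335…
Penalty: 16 × 1.25% × kr 470,000.98 = kr 94,000.20…
Final settlement = outstanding balance + penalty = kr 19,730.1335… + kr 94,000.20… = kr 113,730.33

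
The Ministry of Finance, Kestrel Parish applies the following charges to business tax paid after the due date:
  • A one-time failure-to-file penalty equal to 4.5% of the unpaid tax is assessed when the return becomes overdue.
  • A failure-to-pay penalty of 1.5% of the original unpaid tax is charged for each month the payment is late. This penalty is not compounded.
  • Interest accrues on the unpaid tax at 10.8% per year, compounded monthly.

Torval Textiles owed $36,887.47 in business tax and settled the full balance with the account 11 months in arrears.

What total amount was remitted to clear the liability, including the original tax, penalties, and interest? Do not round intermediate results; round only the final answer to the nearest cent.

Failure-to-file penalty: 4.5% × $36,887.47 = $1,659.94…
Failure-to-pay penalty = 1.5% × $36,887.47 × 11 mo = $6,086.43…
Interest (10.8%/yr ÷ 12 = 0.9%/month): $36,887.47 × ((1 + 0.009)^11 − 1) = $3,820.7111…
Total = $36,887.47 + $7,746.3687 + $3,820.7111… = $48,454.55

$48,454.55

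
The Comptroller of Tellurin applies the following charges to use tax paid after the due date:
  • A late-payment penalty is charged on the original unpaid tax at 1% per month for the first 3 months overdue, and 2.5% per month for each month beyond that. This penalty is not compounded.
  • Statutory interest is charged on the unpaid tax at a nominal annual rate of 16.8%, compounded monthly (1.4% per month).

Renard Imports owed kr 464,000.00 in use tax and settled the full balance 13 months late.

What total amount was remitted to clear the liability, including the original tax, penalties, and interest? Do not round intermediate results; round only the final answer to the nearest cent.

kr 685,838.84

Penalty, months 1–3: 3 × 1% × kr 464,000.00 = kr 13,920.00
Penalty, months 4–13: 10 × 2.5% × kr 464,000.00 = kr 116,000.00
Interest: kr 464,000.00 × ((1 + 0.014)^13 − 1) = kr 464,000.00 × 0.1981010… = kr 91,918.8439…
Total = kr 464,000.00 + kr 129,920.0000 + kr 91,918.8439… = kr 685,838.84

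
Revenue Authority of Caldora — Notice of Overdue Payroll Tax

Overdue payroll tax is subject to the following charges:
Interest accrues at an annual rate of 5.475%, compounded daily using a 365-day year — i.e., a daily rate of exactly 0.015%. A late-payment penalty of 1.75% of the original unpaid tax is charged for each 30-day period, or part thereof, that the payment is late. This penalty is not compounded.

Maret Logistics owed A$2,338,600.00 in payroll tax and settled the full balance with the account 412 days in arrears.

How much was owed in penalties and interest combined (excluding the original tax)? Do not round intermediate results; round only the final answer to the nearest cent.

A$722,030.22

Penalty periods: ⌈412/30⌉ = 14; penalty = 14 × 1.75% × A$2,338,600.00 = A$572,957.00
Interest: A$2,338,600.00 × ((1 + 0.00015)^412 − 1) = A$2,338,600.00 × 0.06374464… = A$149,073.2234…
Penalties + interest = A$572,957.0000 + A$149,073.2234… = A$722,030.22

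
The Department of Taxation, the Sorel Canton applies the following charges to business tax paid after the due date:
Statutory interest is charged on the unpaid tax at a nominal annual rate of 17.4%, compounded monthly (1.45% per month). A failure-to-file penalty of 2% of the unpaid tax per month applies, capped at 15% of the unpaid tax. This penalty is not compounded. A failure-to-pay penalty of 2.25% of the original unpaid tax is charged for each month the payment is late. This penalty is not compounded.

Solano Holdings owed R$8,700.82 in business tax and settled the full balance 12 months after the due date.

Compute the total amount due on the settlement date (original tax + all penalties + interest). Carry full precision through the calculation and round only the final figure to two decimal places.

Failure-to-file: 12 × 2% × R$8,700.82 = R$2,088.20…, capped at 15% × R$8,700.82 = R$1,305.12…
Failure-to-pay penalty: 12 × 2.25% × R$8,700.82 = R$2,349.22…
Interest: R$8,700.82 × ((1 + 0.0145)^12 − 1) = R$8,700.82 × 0.1885696… = R$1,640.7101…
Total = R$8,700.82 + R$3,654.3444 + R$1,640.7101… = R$13,995.87

R$13,995.87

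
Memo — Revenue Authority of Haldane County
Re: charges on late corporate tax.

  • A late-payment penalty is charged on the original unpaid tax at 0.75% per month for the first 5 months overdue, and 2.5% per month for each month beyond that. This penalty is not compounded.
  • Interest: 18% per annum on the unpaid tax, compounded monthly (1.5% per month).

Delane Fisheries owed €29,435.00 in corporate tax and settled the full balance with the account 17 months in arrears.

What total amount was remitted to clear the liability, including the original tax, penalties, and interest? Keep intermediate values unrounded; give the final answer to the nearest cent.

€47,847.19

Penalty, months 1–5: 5 × 0.75% × €29,435.00 = €1,103.81…
Penalty, months 6–17: 12 × 2.5% × €29,435.00 = €8,830.50
Interest: €29,435.00 × ((1 + 0.015)^17 − 1) = €29,435.00 × 0.2880203… = €8,477.8784…
Total = €29,435.00 + €9,934.3125 + €8,477.8784… = €47,847.19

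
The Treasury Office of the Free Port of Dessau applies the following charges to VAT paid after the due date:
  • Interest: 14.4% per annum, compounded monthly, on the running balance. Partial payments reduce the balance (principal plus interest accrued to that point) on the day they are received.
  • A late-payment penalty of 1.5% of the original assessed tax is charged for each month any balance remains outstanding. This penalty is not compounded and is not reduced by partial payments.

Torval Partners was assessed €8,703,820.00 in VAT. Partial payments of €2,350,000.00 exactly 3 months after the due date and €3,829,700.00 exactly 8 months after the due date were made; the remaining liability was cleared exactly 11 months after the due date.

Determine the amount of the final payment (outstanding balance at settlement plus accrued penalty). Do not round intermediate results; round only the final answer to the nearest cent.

Monthly rate = 14.4% ÷ 12 = 1.2%
Balance at month 3: €8,703,820.0000 × (1 + 0.012)^3 = €9,020,932.6104…
After €2,350,000.00 payment: €9,020,932.6104… − €2,350,000.00 = €6,670,932.6104…
Balance at month 8: €6,670,932.6104… × (1 + 0.012)^5 = €7,080,910.6770…
After €3,829,700.00 payment: €7,080,910.6770… − €3,829,700.00 = €3,251,210.6770…
Balance at month 11: €3,251,210.6770… × (1 + 0.012)^3 = €3,369,664.4025…
Penalty: 11 × 1.5% × €8,703,820.00 = €1,436,130.30
Final settlement = outstanding balance + penalty = €3,369,664.4025… + €1,436,130.30 = €4,805,794.70

€4,805,794.70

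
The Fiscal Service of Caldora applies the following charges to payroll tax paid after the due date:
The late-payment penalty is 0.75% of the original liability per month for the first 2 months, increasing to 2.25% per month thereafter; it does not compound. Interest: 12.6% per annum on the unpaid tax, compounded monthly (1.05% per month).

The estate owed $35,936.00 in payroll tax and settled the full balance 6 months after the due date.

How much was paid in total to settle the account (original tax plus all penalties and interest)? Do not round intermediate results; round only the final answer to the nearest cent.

$42,033.52

Penalty, months 1–2: 2 × 0.75% × $35,936.00 = $539.04
Penalty, months 3–6: 4 × 2.25% × $35,936.00 = $3,234.24
Interest: $35,936.00 × ((1 + 0.0105)^6 − 1) = $35,936.00 × 0.0646771… = $2,324.2357…
Total = $35,936.00 + $3,773.2800 + $2,324.2357… = $42,033.52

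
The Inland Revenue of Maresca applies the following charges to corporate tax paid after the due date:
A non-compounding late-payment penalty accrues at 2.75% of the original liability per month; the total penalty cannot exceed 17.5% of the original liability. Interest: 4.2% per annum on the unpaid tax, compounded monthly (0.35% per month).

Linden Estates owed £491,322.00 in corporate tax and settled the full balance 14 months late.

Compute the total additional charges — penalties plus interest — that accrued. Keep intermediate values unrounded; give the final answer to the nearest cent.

£110,611.57

Penalty (uncapped): 14 × 2.75% × £491,322.00 = £189,158.97; cap = 17.5% × £491,322.00 = £85,981.35 → penalty = £85,981.35
Interest: £491,322.00 × ((1 + 0.0035)^14 − 1) = £491,322.00 × 0.0501305… = £24,630.2213…
Penalties + interest = £85,981.3500 + £24,630.2213… = £110,611.57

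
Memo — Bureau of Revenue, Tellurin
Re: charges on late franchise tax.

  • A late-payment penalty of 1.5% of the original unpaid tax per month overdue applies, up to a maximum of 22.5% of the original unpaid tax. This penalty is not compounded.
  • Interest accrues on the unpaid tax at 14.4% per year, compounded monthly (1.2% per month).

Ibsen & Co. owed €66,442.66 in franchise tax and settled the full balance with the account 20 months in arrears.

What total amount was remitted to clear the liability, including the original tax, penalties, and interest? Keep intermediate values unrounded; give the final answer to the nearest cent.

Penalty (uncapped): 20 × 1.5% × €66,442.66 = €19,932.80…; cap = 22.5% × €66,442.66 = €14,949.60… → penalty = €14,949.60…
Interest: €66,442.66 × ((1 + 0.012)^20 − 1) = €66,442.66 × 0.2694344… = €17,901.9357…
Total = €66,442.66 + €14,949.5985 + €17,901.9357… = €99,294.19

€99,294.19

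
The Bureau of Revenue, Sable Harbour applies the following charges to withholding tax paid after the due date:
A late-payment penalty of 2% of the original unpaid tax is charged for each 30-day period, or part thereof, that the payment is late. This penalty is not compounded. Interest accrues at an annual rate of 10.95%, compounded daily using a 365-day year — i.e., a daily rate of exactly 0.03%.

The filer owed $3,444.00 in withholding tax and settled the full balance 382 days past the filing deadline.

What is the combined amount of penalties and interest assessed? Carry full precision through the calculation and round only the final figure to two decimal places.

Penalty periods: ⌈382/30⌉ = 13; penalty = 13 × 2% × $3,444.00 = $895.44
Interest: $3,444.00 × ((1 + 0.0003)^382 − 1) = $3,444.00 × 0.12140550… = $418.1206…
Penalties + interest = $895.4400 + $418.1206… = $1,313.56

$1,313.56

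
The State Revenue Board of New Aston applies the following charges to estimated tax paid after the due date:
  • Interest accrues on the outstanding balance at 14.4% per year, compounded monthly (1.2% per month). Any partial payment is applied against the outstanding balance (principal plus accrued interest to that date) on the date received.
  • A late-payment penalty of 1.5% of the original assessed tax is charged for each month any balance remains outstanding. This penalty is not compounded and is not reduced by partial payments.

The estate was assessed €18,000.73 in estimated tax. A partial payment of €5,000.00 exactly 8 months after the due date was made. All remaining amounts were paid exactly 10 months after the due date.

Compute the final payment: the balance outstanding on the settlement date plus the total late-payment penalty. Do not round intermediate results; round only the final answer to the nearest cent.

€17,860.66

Balance at month 8: €18,000.7300 × (1 + 0.012)^8 = €19,803.1473…
After €5,000.00 payment: €19,803.1473… − €5,000.00 = €14,803.1473…
Balance at month 10: €14,803.1473… × (1 + 0.012)^2 = €15,160.5545…
Penalty: 10 × 1.5% × €18,000.73 = €2,700.11…
Final settlement = outstanding balance + penalty = €15,160.5545… + €2,700.11… = €17,860.66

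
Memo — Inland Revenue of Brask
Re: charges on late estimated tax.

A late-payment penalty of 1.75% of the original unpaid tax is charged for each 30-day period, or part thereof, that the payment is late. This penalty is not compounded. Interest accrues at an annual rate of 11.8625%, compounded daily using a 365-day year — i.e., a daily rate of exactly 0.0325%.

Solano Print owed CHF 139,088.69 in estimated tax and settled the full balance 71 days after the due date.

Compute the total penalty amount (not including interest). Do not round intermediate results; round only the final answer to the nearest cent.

CHF 7,302.16

Penalty periods: ⌈71/30⌉ = 3; penalty = 3 × 1.75% × CHF 139,088.69 = CHF 7,302.16…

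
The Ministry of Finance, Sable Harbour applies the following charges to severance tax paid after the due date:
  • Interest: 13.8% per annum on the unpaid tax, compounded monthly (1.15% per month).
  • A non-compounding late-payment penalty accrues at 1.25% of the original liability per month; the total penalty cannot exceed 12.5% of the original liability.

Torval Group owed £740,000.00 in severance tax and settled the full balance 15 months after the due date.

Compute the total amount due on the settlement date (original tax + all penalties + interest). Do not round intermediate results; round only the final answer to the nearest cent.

Penalty (uncapped): 15 × 1.25% × £740,000.00 = £138,750.00; cap = 12.5% × £740,000.00 = £92,500.00 → penalty = £92,500.00
Interest: £740,000.00 × ((1 + 0.0115)^15 − 1) = £740,000.00 × 0.1871027… = £138,456.0260…
Total = £740,000.00 + £92,500.0000 + £138,456.0260… = £970,956.03

£970,956.03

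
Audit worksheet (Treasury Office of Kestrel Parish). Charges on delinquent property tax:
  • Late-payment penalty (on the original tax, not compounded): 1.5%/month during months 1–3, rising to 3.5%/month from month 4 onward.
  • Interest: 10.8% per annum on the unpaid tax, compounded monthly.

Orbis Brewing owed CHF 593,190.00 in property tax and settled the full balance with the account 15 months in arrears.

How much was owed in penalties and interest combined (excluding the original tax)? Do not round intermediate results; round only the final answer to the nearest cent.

Penalty, months 1–3: 3 × 1.5% × CHF 593,190.00 = CHF 26,693.55
Penalty, months 4–15: 12 × 3.5% × CHF 593,190.00 = CHF 249,139.80
Interest (10.8%/yr ÷ 12 = 0.9%/month): CHF 593,190.00 × ((1 + 0.009)^15 − 1) = CHF 85,327.9084…
Penalties + interest = CHF 275,833.3500 + CHF 85,327.9084… = CHF 361,161.26

CHF 361,161.26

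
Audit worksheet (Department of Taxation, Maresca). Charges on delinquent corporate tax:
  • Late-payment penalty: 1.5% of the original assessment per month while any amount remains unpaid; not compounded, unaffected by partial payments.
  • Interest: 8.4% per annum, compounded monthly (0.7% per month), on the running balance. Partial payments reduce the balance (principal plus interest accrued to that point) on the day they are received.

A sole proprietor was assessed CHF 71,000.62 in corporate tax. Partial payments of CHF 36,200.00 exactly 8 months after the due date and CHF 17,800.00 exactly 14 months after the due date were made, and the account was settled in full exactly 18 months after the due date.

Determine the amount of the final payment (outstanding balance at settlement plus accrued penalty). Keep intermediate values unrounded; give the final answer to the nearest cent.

Balance at month 8: CHF 71,000.6200 × (1 + 0.007)^8 = CHF 75,075.4434…
After CHF 36,200.00 payment: CHF 75,075.4434… − CHF 36,200.00 = CHF 38,875.4434…
Balance at month 14: CHF 38,875.4434… × (1 + 0.007)^6 = CHF 40,537.0535…
After CHF 17,800.00 payment: CHF 40,537.0535… − CHF 17,800.00 = CHF 22,737.0535…
Balance at month 18: CHF 22,737.0535… × (1 + 0.007)^4 = CHF 23,380.4070…
Penalty: 18 × 1.5% × CHF 71,000.62 = CHF 19,170.17…
Final settlement = outstanding balance + penalty = CHF 23,380.4070… + CHF 19,170.17… = CHF 42,550.57

CHF 42,550.57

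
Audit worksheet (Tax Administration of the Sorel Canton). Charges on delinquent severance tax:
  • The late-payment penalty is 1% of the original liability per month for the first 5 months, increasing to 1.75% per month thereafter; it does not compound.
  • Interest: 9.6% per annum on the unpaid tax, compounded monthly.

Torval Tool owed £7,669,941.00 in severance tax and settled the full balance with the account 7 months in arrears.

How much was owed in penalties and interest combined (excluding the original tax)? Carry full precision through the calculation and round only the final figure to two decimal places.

£1,091,908.63

Penalty, months 1–5: 5 × 1% × £7,669,941.00 = £383,497.05
Penalty, months 6–7: 2 × 1.75% × £7,669,941.00 = £268,447.94…
Interest (9.6%/yr ÷ 12 = 0.8%/month): £7,669,941.00 × ((1 + 0.008)^7 − 1) = £439,963.6469…
Penalties + interest = £651,944.9850 + £439,963.6469… = £1,091,908.63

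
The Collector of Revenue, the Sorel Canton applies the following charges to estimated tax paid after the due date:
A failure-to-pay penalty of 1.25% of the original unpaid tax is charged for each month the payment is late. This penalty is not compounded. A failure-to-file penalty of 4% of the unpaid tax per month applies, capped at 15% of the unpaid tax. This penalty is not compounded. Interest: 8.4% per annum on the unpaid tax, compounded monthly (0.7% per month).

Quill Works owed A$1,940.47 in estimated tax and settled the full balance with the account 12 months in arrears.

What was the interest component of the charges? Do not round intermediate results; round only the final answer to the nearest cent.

A$169.42

Interest: A$1,940.47 × ((1 + 0.007)^12 − 1) = A$1,940.47 × 0.0873107… = A$169.4237…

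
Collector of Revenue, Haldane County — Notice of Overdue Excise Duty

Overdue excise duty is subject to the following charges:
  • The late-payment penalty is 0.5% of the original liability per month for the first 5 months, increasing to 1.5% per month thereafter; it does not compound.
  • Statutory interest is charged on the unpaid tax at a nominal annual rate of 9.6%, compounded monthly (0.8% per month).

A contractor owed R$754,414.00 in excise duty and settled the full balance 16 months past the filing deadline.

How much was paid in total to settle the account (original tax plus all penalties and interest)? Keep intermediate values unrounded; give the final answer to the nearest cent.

Penalty, months 1–5: 5 × 0.5% × R$754,414.00 = R$18,860.35
Penalty, months 6–16: 11 × 1.5% × R$754,414.00 = R$124,478.31
Interest: R$754,414.00 × ((1 + 0.008)^16 − 1) = R$754,414.00 × 0.1359743… = R$102,580.9306…
Total = R$754,414.00 + R$143,338.6600 + R$102,580.9306… = R$1,000,333.59

R$1,000,333.59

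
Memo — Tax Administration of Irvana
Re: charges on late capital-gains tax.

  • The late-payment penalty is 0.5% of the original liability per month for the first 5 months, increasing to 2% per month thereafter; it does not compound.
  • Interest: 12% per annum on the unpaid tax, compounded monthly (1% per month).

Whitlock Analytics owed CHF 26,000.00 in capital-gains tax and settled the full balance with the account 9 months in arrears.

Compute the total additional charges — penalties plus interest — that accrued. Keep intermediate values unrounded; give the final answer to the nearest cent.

Penalty, months 1–5: 5 × 0.5% × CHF 26,000.00 = CHF 650.00
Penalty, months 6–9: 4 × 2% × CHF 26,000.00 = CHF 2,080.00
Interest: CHF 26,000.00 × ((1 + 0.01)^9 − 1) = CHF 26,000.00 × 0.0936853… = CHF 2,435.8171…
Penalties + interest = CHF 2,730.0000 + CHF 2,435.8171… = CHF 5,165.82

CHF 5,165.82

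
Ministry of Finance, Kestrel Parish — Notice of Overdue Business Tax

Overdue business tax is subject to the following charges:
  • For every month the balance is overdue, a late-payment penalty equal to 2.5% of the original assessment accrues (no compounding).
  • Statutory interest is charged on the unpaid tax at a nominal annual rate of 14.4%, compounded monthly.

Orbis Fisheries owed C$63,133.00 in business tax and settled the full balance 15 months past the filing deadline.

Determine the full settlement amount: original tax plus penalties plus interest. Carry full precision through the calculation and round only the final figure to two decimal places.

C$99,177.86

Late-payment penalty = 2.5% × C$63,133.00 × 15 mo = C$23,674.88…
Interest (14.4%/yr ÷ 12 = 1.2%/month): C$63,133.00 × ((1 + 0.012)^15 − 1) = C$12,369.9837…
Total = C$63,133.00 + C$23,674.8750 + C$12,369.9837… = C$99,177.86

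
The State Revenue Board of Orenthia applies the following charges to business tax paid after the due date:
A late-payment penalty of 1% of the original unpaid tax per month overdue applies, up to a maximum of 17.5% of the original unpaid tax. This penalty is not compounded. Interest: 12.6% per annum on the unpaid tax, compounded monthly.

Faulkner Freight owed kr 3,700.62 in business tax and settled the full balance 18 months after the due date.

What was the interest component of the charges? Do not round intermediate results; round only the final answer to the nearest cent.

kr 765.48

Interest (12.6%/yr ÷ 12 = 1.05%/month): kr 3,700.62 × ((1 + 0.0105)^18 − 1) = kr 765.4776…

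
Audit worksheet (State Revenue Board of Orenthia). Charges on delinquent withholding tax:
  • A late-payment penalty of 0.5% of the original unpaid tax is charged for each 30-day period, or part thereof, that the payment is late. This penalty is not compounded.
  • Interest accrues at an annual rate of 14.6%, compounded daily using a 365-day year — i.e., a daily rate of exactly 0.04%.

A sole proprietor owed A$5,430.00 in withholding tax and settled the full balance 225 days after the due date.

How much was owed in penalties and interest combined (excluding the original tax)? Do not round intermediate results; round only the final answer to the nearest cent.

A$728.46

Penalty periods: ⌈225/30⌉ = 8; penalty = 8 × 0.5% × A$5,430.00 = A$217.20
Interest: A$5,430.00 × ((1 + 0.0004)^225 − 1) = A$5,430.00 × 0.09415459… = A$511.2594…
Penalties + interest = A$217.2000 + A$511.2594… = A$728.46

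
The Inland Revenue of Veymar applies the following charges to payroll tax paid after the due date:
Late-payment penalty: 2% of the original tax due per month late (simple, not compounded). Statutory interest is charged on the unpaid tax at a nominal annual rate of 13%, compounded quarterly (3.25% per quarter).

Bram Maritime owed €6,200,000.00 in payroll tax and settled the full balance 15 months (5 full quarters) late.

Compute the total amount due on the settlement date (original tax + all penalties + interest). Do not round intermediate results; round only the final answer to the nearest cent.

€9,135,150.65

Late-payment penalty = 2% × €6,200,000.00 × 15 mo = €1,860,000.00
Interest: €6,200,000.00 × ((1 + 0.0325)^5 − 1) = €6,200,000.00 × 0.1734114… = €1,075,150.6541…
Total = €6,200,000.00 + €1,860,000.0000 + €1,075,150.6541… = €9,135,150.65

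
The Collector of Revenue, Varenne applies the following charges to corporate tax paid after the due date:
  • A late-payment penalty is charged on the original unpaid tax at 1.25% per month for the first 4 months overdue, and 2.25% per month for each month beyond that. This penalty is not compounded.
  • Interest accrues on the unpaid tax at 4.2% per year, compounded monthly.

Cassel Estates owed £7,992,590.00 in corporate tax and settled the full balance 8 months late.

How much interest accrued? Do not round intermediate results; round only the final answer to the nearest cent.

£226,553.25

Interest (4.2%/yr ÷ 12 = 0.35%/month): £7,992,590.00 × ((1 + 0.0035)^8 − 1) = £226,553.2528…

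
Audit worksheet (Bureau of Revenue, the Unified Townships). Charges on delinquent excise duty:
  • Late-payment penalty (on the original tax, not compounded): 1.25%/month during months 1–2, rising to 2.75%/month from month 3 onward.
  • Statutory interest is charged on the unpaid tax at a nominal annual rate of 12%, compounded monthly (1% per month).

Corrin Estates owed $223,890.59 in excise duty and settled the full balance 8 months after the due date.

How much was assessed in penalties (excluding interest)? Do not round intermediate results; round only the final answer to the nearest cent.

Penalty, months 1–2: 2 × 1.25% × $223,890.59 = $5,597.26…
Penalty, months 3–8: 6 × 2.75% × $223,890.59 = $36,941.95…
Total penalty = $5,597.26… + $36,941.95… = $42,539.21

$42,539.21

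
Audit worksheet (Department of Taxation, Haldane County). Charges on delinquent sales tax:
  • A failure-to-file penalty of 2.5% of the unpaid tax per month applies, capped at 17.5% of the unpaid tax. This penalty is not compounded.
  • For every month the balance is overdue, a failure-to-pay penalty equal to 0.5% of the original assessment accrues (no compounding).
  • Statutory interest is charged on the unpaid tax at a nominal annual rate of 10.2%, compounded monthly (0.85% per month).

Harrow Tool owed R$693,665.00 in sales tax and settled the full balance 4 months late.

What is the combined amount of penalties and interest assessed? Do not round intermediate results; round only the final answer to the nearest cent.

Failure-to-file: 4 × 2.5% × R$693,665.00 = R$69,366.50 (under the 17.5% cap)
Failure-to-pay penalty: 4 × 0.5% × R$693,665.00 = R$13,873.30
Interest: R$693,665.00 × ((1 + 0.0085)^4 − 1) = R$693,665.00 × 0.0344360… = R$23,887.0214…
Penalties + interest = R$83,239.8000 + R$23,887.0214… = R$107,126.82

R$107,126.82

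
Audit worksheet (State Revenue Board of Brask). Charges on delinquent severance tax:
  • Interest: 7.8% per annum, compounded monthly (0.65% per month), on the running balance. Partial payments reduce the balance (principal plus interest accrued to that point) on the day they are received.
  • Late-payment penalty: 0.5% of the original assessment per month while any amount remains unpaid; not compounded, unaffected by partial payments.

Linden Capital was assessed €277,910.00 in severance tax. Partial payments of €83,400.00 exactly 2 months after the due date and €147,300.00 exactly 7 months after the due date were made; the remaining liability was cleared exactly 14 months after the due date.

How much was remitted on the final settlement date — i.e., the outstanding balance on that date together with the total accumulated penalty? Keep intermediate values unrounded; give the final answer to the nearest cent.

€79,473.15

Balance at month 2: €277,910.0000 × (1 + 0.0065)^2 = €281,534.5717…
After €83,400.00 payment: €281,534.5717… − €83,400.00 = €198,134.5717…
Balance at month 7: €198,134.5717… × (1 + 0.0065)^5 = €204,658.2030…
After €147,300.00 payment: €204,658.2030… − €147,300.00 = €57,358.2030…
Balance at month 14: €57,358.2030… × (1 + 0.0065)^7 = €60,019.4473…
Penalty: 14 × 0.5% × €277,910.00 = €19,453.70
Final settlement = outstanding balance + penalty = €60,019.4473… + €19,453.70 = €79,473.15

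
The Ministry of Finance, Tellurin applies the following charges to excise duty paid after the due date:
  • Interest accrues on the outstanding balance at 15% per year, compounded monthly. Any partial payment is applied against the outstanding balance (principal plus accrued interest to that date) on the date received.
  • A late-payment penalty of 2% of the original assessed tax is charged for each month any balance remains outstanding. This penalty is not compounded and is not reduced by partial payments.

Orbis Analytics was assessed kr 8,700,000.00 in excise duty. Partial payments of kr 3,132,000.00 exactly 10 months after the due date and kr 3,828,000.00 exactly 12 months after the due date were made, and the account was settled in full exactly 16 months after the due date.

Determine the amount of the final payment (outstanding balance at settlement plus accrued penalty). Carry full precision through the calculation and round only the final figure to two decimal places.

Monthly rate = 15% ÷ 12 = 1.25%
Balance at month 10: kr 8,700,000.0000 × (1 + 0.0125)^10 = kr 9,850,756.2181…
After kr 3,132,000.00 payment: kr 9,850,756.2181… − kr 3,132,000.00 = kr 6,718,756.2181…
Balance at month 12: kr 6,718,756.2181… × (1 + 0.0125)^2 = kr 6,887,774.9292…
After kr 3,828,000.00 payment: kr 6,887,774.9292… − kr 3,828,000.00 = kr 3,059,774.9292…
Balance at month 16: kr 3,059,774.9292… × (1 + 0.0125)^4 = kr 3,215,656.1938…
Penalty: 16 × 2% × kr 8,700,000.00 = kr 2,784,000.00
Final settlement = outstanding balance + penalty = kr 3,215,656.1938… + kr 2,784,000.00 = kr 5,999,656.19

kr 5,999,656.19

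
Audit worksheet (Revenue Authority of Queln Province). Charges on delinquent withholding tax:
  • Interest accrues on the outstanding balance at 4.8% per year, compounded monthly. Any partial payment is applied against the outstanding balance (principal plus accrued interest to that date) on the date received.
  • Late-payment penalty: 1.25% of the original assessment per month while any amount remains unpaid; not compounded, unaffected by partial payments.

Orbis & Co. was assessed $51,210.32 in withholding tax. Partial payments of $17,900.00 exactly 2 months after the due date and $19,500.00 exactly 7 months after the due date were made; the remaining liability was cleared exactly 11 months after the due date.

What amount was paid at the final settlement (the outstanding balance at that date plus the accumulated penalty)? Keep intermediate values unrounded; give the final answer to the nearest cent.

$22,181.92

Monthly rate = 4.8% ÷ 12 = 0.4%
Balance at month 2: $51,210.3200 × (1 + 0.004)^2 = $51,620.8219…
After $17,900.00 payment: $51,620.8219… − $17,900.00 = $33,720.8219…
Balance at month 7: $33,720.8219… × (1 + 0.004)^5 = $34,400.6553…
After $19,500.00 payment: $34,400.6553… − $19,500.00 = $14,900.6553…
Balance at month 11: $14,900.6553… × (1 + 0.004)^4 = $15,140.5001…
Penalty: 11 × 1.25% × $51,210.32 = $7,041.42…
Final settlement = outstanding balance + penalty = $15,140.5001… + $7,041.42… = $22,181.92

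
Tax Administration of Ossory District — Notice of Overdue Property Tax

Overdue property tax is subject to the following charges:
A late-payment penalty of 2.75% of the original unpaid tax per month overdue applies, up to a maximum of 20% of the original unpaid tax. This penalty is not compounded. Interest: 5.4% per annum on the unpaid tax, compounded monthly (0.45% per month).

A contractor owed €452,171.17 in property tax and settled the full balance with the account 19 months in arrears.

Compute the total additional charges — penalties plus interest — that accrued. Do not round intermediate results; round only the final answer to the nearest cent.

Penalty (uncapped): 19 × 2.75% × €452,171.17 = €236,259.44…; cap = 20% × €452,171.17 = €90,434.23… → penalty = €90,434.23…
Interest: €452,171.17 × ((1 + 0.0045)^19 − 1) = €452,171.17 × 0.0890527… = €40,267.0460…
Penalties + interest = €90,434.2340 + €40,267.0460… = €130,701.28

€130,701.28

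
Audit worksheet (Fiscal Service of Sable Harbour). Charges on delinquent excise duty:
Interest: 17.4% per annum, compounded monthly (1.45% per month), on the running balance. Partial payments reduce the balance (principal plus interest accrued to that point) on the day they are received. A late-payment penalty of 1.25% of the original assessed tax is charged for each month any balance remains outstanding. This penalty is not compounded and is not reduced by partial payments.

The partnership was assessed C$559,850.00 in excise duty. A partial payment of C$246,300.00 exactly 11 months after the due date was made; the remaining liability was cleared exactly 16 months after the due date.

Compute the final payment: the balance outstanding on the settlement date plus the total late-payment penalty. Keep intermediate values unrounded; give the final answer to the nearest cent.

Balance at month 11: C$559,850.0000 × (1 + 0.0145)^11 = C$655,909.9931…
After C$246,300.00 payment: C$655,909.9931… − C$246,300.00 = C$409,609.9931…
Balance at month 16: C$409,609.9931… × (1 + 0.0145)^5 = C$440,180.5008…
Penalty: 16 × 1.25% × C$559,850.00 = C$111,970.00
Final settlement = outstanding balance + penalty = C$440,180.5008… + C$111,970.00 = C$552,150.50

C$552,150.50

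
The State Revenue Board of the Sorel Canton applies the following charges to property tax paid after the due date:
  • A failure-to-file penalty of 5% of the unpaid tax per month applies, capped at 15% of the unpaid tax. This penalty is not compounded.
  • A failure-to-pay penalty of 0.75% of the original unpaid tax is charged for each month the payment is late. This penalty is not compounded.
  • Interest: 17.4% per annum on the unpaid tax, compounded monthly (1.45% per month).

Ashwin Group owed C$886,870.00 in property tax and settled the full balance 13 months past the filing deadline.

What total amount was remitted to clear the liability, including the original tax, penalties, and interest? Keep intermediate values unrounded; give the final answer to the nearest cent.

C$1,288,891.59

Failure-to-file: 13 × 5% × C$886,870.00 = C$576,465.50, capped at 15% × C$886,870.00 = C$133,030.50
Failure-to-pay penalty: 13 × 0.75% × C$886,870.00 = C$86,469.83…
Interest: C$886,870.00 × ((1 + 0.0145)^13 − 1) = C$886,870.00 × 0.2058039… = C$182,521.2644…
Total = C$886,870.00 + C$219,500.3250 + C$182,521.2644… = C$1,288,891.59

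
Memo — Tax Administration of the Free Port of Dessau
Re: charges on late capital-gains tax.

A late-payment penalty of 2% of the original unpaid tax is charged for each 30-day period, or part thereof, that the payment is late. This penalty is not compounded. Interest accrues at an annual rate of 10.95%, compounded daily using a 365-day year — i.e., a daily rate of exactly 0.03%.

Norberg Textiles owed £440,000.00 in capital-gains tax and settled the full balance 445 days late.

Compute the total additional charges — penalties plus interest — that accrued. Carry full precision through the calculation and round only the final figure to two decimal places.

Penalty periods: ⌈445/30⌉ = 15; penalty = 15 × 2% × £440,000.00 = £132,000.00
Interest: £440,000.00 × ((1 + 0.0003)^445 − 1) = £440,000.00 × 0.14279839… = £62,831.2898…
Penalties + interest = £132,000.0000 + £62,831.2898… = £194,831.29

£194,831.29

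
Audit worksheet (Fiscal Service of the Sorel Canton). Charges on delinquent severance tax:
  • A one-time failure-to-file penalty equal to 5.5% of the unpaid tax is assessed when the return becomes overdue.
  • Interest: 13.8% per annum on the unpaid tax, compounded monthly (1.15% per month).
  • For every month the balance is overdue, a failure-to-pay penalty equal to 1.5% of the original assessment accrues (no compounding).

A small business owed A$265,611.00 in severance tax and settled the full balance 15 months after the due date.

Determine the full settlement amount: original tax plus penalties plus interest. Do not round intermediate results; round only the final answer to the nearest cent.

Failure-to-file penalty: 5.5% × A$265,611.00 = A$14,608.61…
Failure-to-pay penalty = 1.5% × A$265,611.00 × 15 mo = A$59,762.48…
Interest: A$265,611.00 × ((1 + 0.0115)^15 − 1) = A$265,611.00 × 0.1871027… = A$49,696.5453…
Total = A$265,611.00 + A$74,371.0800 + A$49,696.5453… = A$389,678.63

A$389,678.63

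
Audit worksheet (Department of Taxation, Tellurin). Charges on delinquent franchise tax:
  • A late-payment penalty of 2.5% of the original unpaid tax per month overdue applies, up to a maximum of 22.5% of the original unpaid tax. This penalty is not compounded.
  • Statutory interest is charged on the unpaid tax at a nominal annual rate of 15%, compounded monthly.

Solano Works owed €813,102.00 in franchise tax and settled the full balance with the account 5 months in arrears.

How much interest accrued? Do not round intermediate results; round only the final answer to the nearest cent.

€52,105.33

Interest (15%/yr ÷ 12 = 1.25%/month): €813,102.00 × ((1 + 0.0125)^5 − 1) = €52,105.3273…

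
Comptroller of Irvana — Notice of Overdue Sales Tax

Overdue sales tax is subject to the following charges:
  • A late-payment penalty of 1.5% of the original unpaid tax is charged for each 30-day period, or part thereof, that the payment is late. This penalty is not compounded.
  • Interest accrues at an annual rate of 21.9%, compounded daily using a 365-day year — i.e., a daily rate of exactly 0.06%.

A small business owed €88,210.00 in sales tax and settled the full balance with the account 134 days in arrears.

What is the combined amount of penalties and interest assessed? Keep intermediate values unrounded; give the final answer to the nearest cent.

€13,998.43

Penalty periods: ⌈134/30⌉ = 5; penalty = 5 × 1.5% × €88,210.00 = €6,615.75
Interest: €88,210.00 × ((1 + 0.0006)^134 − 1) = €88,210.00 × 0.08369434… = €7,382.6778…
Penalties + interest = €6,615.7500 + €7,382.6778… = €13,998.43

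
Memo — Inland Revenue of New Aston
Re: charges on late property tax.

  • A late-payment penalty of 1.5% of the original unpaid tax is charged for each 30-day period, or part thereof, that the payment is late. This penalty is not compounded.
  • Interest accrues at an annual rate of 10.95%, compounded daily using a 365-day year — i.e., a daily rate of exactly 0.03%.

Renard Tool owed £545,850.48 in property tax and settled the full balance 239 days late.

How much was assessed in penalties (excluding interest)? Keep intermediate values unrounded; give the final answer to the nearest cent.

Penalty periods: ⌈239/30⌉ = 8; penalty = 8 × 1.5% × £545,850.48 = £65,502.06…

£65,502.06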